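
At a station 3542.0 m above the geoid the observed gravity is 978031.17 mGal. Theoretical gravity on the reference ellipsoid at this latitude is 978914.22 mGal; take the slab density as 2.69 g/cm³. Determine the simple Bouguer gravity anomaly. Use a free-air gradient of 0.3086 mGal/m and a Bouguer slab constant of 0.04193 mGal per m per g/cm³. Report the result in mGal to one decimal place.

-189.5

Free-air correction = 0.3086 × 3542.0 = 1093.06 mGal
Free-air anomaly = 978031.17 − 978914.22 + (1093.06) = 210.01 mGal
Bouguer slab correction = 0.04193 × 2.69 × 3542.0 = 399.51 mGal
Simple Bouguer anomaly = 210.01 − (399.51) = -189.50 mGal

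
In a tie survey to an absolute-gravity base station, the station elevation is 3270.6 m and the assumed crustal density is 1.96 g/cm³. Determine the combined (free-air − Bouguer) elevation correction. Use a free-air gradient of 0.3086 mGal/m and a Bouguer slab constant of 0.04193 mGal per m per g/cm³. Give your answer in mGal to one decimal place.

740.5

Combined gradient = 0.3086 − 0.04193 × 1.96 = 0.2264172 mGal/m
Combined elevation correction = 0.2264172 × 3270.6 = 740.5 mGal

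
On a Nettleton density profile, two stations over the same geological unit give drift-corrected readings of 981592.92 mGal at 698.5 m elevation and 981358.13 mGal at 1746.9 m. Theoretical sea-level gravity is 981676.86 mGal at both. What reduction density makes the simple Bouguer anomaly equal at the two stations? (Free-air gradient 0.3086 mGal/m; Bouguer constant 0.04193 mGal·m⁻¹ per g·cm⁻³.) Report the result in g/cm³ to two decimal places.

Δg_obs = 981358.13 − 981592.92 = -234.79 mGal over Δh = 1746.9 − 698.5 = 1048.4 m
Equal Bouguer anomalies ⇒ Δg_obs + (0.3086 − 0.04193ρ)·Δh = 0
0.3086 − 0.04193ρ = −Δg_obs/Δh = 0.22395
ρ = (0.3086 − 0.22395) / 0.04193 = 2.02 g/cm³

2.02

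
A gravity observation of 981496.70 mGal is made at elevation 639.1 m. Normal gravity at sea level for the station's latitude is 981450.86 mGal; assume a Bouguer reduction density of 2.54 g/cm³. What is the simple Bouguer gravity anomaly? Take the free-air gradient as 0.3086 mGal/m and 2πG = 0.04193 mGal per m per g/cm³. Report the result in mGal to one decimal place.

Free-air correction = 0.3086 × 639.1 = 197.23 mGal
Free-air anomaly = 981496.70 − 981450.86 + (197.23) = 243.07 mGal
Bouguer slab correction = 0.04193 × 2.54 × 639.1 = 68.07 mGal
Simple Bouguer anomaly = 243.07 − (68.07) = 175.00 mGal

175.0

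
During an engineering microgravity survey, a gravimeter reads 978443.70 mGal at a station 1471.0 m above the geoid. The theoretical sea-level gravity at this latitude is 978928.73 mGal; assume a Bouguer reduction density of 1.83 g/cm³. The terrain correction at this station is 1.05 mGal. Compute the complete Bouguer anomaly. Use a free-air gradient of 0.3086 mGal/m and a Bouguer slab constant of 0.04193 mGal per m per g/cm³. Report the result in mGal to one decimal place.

Free-air correction = 0.3086 × 1471.0 = 453.95 mGal
Free-air anomaly = 978443.70 − 978928.73 + (453.95) = -31.08 mGal
Bouguer slab correction = 0.04193 × 1.83 × 1471.0 = 112.87 mGal
Simple Bouguer anomaly = -31.08 − (112.87) = -143.95 mGal
Complete Bouguer anomaly = -143.95 + 1.05 = -142.90 mGal

-142.9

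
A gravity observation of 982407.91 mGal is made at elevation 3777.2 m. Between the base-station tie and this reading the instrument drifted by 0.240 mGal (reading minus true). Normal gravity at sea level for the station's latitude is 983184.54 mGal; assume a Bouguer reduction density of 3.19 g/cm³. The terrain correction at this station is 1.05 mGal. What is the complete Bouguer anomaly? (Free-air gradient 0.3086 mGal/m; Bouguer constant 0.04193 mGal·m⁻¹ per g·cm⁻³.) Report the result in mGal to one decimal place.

Drift-corrected reading = 982407.91 − (0.240) = 982407.670 mGal
Free-air correction = 0.3086 × 3777.2 = 1165.64 mGal
Free-air anomaly = 982407.670 − 983184.54 + (1165.64) = 388.770 mGal
Bouguer slab correction = 0.04193 × 3.19 × 3777.2 = 505.23 mGal
Simple Bouguer anomaly = 388.770 − (505.23) = -116.460 mGal
Complete Bouguer anomaly = -116.460 + 1.05 = -115.410 mGal

-115.4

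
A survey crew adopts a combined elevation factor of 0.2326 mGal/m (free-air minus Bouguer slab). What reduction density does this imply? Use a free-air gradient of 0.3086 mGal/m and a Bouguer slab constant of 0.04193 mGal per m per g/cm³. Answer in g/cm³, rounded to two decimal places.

0.2326 = 0.3086 − 0.04193 × ρ
ρ = (0.3086 − 0.2326) / 0.04193 = 1.81 g/cm³

1.81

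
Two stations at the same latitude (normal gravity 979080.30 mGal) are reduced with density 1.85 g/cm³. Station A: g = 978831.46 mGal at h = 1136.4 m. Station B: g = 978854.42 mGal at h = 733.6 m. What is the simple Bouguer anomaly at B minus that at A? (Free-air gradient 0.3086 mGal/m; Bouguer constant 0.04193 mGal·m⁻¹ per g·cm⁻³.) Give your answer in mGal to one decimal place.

-70.1

Δg_SB(A) = 978831.46 − 979080.30 + 0.3086×1136.4 − 0.04193×1.85×1136.4 = 13.70 mGal
Δg_SB(B) = 978854.42 − 979080.30 + 0.3086×733.6 − 0.04193×1.85×733.6 = -56.40 mGal
Difference = -56.40 − (13.70) = -70.10 mGal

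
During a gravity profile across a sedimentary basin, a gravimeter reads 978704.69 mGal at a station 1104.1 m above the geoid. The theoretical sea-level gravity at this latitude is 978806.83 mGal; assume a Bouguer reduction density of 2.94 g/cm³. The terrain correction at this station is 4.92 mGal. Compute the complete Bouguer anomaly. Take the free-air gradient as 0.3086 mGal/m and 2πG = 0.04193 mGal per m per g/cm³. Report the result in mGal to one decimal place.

107.4

Free-air correction = 0.3086 × 1104.1 = 340.73 mGal
Free-air anomaly = 978704.69 − 978806.83 + (340.73) = 238.59 mGal
Bouguer slab correction = 0.04193 × 2.94 × 1104.1 = 136.11 mGal
Simple Bouguer anomaly = 238.59 − (136.11) = 102.48 mGal
Complete Bouguer anomaly = 102.48 + 4.92 = 107.40 mGal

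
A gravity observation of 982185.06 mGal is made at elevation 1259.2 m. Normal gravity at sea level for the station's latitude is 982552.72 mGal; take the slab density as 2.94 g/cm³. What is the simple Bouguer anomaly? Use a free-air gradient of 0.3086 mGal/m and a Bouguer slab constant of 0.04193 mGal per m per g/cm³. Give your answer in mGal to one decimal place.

Free-air correction = 0.3086 × 1259.2 = 388.59 mGal
Free-air anomaly = 982185.06 − 982552.72 + (388.59) = 20.93 mGal
Bouguer slab correction = 0.04193 × 2.94 × 1259.2 = 155.23 mGal
Simple Bouguer anomaly = 20.93 − (155.23) = -134.30 mGal

-134.3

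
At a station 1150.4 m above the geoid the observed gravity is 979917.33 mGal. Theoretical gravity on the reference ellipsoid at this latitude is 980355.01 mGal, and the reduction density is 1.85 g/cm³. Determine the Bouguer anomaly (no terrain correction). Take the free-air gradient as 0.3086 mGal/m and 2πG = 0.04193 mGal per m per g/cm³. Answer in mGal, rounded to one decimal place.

-171.9

Free-air correction = 0.3086 × 1150.4 = 355.01 mGal
Free-air anomaly = 979917.33 − 980355.01 + (355.01) = -82.67 mGal
Bouguer slab correction = 0.04193 × 1.85 × 1150.4 = 89.24 mGal
Simple Bouguer anomaly = -82.67 − (89.24) = -171.91 mGal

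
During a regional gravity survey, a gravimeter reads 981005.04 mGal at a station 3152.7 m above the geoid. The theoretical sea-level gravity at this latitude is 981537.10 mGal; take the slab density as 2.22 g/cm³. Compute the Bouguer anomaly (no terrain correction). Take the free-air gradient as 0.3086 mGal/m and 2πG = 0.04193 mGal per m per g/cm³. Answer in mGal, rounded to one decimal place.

147.4

Free-air correction = 0.3086 × 3152.7 = 972.92 mGal
Free-air anomaly = 981005.04 − 981537.10 + (972.92) = 440.86 mGal
Bouguer slab correction = 0.04193 × 2.22 × 3152.7 = 293.47 mGal
Simple Bouguer anomaly = 440.86 − (293.47) = 147.39 mGal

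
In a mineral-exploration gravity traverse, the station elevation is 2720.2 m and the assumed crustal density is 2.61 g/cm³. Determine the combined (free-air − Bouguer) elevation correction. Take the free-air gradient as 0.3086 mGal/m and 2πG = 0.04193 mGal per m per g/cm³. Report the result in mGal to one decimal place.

Combined gradient = 0.3086 − 0.04193 × 2.61 = 0.1991627 mGal/m
Combined elevation correction = 0.1991627 × 2720.2 = 541.8 mGal

541.8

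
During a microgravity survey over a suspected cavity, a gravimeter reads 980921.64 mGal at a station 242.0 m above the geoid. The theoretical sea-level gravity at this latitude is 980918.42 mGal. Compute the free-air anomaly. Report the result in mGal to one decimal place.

77.9

Free-air correction = 0.3086 × 242.0 = 74.68 mGal
Free-air anomaly = 980921.64 − 980918.42 + (74.68) = 77.90 mGal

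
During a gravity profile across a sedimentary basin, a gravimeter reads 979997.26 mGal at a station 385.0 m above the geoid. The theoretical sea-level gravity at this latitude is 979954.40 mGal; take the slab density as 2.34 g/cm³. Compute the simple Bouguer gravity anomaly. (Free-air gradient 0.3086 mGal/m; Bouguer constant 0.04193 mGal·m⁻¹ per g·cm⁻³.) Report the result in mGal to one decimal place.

Free-air correction = 0.3086 × 385.0 = 118.81 mGal
Free-air anomaly = 979997.26 − 979954.40 + (118.81) = 161.67 mGal
Bouguer slab correction = 0.04193 × 2.34 × 385.0 = 37.77 mGal
Simple Bouguer anomaly = 161.67 − (37.77) = 123.90 mGal

123.9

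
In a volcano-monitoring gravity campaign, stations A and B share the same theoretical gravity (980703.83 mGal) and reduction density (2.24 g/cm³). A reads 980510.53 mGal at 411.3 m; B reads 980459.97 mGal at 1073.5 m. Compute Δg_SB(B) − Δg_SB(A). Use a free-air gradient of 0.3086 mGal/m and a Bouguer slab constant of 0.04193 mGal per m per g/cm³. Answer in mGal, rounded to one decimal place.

91.6

Δg_SB(A) = 980510.53 − 980703.83 + 0.3086×411.3 − 0.04193×2.24×411.3 = -105.00 mGal
Δg_SB(B) = 980459.97 − 980703.83 + 0.3086×1073.5 − 0.04193×2.24×1073.5 = -13.40 mGal
Difference = -13.40 − (-105.00) = 91.60 mGal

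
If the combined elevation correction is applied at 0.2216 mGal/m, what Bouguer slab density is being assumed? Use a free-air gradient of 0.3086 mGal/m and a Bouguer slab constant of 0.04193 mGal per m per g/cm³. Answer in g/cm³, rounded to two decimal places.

0.2216 = 0.3086 − 0.04193 × ρ
ρ = (0.3086 − 0.2216) / 0.04193 = 2.07 g/cm³

2.07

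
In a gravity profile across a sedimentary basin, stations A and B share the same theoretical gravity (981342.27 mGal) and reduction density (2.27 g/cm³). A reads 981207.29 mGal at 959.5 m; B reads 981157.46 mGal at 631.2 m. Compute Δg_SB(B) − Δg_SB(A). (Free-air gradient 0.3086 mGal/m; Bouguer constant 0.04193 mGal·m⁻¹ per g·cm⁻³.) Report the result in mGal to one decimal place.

-119.9

Δg_SB(A) = 981207.29 − 981342.27 + 0.3086×959.5 − 0.04193×2.27×959.5 = 69.80 mGal
Δg_SB(B) = 981157.46 − 981342.27 + 0.3086×631.2 − 0.04193×2.27×631.2 = -50.10 mGal
Difference = -50.10 − (69.80) = -119.90 mGal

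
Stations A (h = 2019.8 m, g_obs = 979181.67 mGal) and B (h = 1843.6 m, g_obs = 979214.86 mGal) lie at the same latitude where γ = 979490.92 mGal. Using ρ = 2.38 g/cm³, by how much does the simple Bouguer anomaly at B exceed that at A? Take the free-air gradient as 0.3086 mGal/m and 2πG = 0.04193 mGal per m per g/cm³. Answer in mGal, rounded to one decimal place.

Δg_SB(A) = 979181.67 − 979490.92 + 0.3086×2019.8 − 0.04193×2.38×2019.8 = 112.50 mGal
Δg_SB(B) = 979214.86 − 979490.92 + 0.3086×1843.6 − 0.04193×2.38×1843.6 = 108.90 mGal
Difference = 108.90 − (112.50) = -3.60 mGal

-3.6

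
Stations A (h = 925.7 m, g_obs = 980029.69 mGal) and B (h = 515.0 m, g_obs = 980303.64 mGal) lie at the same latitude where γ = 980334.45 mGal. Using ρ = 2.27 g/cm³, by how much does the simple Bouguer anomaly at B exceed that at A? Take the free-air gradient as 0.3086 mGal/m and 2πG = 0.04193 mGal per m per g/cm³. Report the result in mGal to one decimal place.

Δg_SB(A) = 980029.69 − 980334.45 + 0.3086×925.7 − 0.04193×2.27×925.7 = -107.20 mGal
Δg_SB(B) = 980303.64 − 980334.45 + 0.3086×515.0 − 0.04193×2.27×515.0 = 79.10 mGal
Difference = 79.10 − (-107.20) = 186.30 mGal

186.3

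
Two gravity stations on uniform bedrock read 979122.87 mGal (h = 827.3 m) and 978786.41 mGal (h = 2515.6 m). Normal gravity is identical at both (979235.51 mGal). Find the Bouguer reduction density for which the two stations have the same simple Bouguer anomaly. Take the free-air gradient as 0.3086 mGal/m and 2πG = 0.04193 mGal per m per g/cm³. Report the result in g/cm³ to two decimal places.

Δg_obs = 978786.41 − 979122.87 = -336.46 mGal over Δh = 2515.6 − 827.3 = 1688.3 m
Equal Bouguer anomalies ⇒ Δg_obs + (0.3086 − 0.04193ρ)·Δh = 0
0.3086 − 0.04193ρ = −Δg_obs/Δh = 0.19929
ρ = (0.3086 − 0.19929) / 0.04193 = 2.61 g/cm³

2.61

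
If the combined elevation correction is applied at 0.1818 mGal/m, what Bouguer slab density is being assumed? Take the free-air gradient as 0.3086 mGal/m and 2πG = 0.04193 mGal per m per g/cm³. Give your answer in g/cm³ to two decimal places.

0.1818 = 0.3086 − 0.04193 × ρ
ρ = (0.3086 − 0.1818) / 0.04193 = 3.02 g/cm³

3.02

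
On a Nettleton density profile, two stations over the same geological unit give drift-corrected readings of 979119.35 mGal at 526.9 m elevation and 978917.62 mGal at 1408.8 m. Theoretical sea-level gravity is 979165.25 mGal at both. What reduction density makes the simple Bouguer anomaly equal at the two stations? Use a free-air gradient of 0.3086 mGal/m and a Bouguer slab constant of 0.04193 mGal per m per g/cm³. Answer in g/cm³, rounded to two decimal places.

Δg_obs = 978917.62 − 979119.35 = -201.73 mGal over Δh = 1408.8 − 526.9 = 881.9 m
Equal Bouguer anomalies ⇒ Δg_obs + (0.3086 − 0.04193ρ)·Δh = 0
0.3086 − 0.04193ρ = −Δg_obs/Δh = 0.22874
ρ = (0.3086 − 0.22874) / 0.04193 = 1.90 g/cm³

1.90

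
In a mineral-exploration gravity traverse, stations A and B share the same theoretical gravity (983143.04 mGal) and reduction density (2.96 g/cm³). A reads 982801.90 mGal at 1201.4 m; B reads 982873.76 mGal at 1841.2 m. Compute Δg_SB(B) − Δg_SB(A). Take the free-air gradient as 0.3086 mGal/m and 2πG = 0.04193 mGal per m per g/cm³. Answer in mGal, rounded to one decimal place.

189.9

Δg_SB(A) = 982801.90 − 983143.04 + 0.3086×1201.4 − 0.04193×2.96×1201.4 = -119.50 mGal
Δg_SB(B) = 982873.76 − 983143.04 + 0.3086×1841.2 − 0.04193×2.96×1841.2 = 70.40 mGal
Difference = 70.40 − (-119.50) = 189.90 mGal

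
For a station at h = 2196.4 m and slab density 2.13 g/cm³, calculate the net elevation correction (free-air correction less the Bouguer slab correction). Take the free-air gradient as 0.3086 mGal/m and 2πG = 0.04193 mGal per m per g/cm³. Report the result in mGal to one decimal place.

481.6

Combined gradient = 0.3086 − 0.04193 × 2.13 = 0.2192891 mGal/m
Combined elevation correction = 0.2192891 × 2196.4 = 481.6 mGal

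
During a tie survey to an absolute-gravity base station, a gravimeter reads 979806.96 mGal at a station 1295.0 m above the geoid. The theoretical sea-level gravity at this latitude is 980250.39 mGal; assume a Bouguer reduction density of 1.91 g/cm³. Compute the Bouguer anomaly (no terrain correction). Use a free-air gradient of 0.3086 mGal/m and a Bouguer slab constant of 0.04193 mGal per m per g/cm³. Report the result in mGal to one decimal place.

-147.5

Free-air correction = 0.3086 × 1295.0 = 399.64 mGal
Free-air anomaly = 979806.96 − 980250.39 + (399.64) = -43.79 mGal
Bouguer slab correction = 0.04193 × 1.91 × 1295.0 = 103.71 mGal
Simple Bouguer anomaly = -43.79 − (103.71) = -147.50 mGal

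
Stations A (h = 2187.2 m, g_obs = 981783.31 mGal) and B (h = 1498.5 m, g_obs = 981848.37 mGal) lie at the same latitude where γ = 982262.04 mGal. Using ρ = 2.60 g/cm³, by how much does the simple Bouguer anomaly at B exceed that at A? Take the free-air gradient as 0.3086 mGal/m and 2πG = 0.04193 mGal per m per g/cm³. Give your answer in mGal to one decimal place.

-72.4

Δg_SB(A) = 981783.31 − 982262.04 + 0.3086×2187.2 − 0.04193×2.60×2187.2 = -42.20 mGal
Δg_SB(B) = 981848.37 − 982262.04 + 0.3086×1498.5 − 0.04193×2.60×1498.5 = -114.60 mGal
Difference = -114.60 − (-42.20) = -72.40 mGal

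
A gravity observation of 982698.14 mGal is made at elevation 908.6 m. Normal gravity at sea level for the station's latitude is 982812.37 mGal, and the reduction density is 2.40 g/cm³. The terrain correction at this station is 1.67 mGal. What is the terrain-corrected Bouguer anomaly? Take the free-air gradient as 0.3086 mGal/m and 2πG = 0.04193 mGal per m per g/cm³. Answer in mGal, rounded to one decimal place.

Free-air correction = 0.3086 × 908.6 = 280.39 mGal
Free-air anomaly = 982698.14 − 982812.37 + (280.39) = 166.16 mGal
Bouguer slab correction = 0.04193 × 2.40 × 908.6 = 91.43 mGal
Simple Bouguer anomaly = 166.16 − (91.43) = 74.73 mGal
Complete Bouguer anomaly = 74.73 + 1.67 = 76.40 mGal

76.4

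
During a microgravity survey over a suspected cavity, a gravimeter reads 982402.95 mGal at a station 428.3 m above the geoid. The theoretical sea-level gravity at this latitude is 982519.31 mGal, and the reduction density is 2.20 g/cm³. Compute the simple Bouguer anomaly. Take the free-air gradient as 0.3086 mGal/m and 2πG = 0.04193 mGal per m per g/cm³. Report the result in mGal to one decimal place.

Free-air correction = 0.3086 × 428.3 = 132.17 mGal
Free-air anomaly = 982402.95 − 982519.31 + (132.17) = 15.81 mGal
Bouguer slab correction = 0.04193 × 2.20 × 428.3 = 39.51 mGal
Simple Bouguer anomaly = 15.81 − (39.51) = -23.70 mGal

-23.7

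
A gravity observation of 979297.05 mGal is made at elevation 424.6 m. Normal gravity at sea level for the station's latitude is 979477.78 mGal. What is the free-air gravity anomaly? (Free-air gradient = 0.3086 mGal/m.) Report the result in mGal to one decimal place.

-49.7

Free-air correction = 0.3086 × 424.6 = 131.03 mGal
Free-air anomaly = 979297.05 − 979477.78 + (131.03) = -49.70 mGal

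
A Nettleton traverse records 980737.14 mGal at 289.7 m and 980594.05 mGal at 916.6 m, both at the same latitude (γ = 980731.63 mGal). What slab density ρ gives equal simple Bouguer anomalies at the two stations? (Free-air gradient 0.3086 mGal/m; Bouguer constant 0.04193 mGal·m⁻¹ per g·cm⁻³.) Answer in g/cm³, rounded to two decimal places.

Δg_obs = 980594.05 − 980737.14 = -143.09 mGal over Δh = 916.6 − 289.7 = 626.9 m
Equal Bouguer anomalies ⇒ Δg_obs + (0.3086 − 0.04193ρ)·Δh = 0
0.3086 − 0.04193ρ = −Δg_obs/Δh = 0.22825
ρ = (0.3086 − 0.22825) / 0.04193 = 1.92 g/cm³

1.92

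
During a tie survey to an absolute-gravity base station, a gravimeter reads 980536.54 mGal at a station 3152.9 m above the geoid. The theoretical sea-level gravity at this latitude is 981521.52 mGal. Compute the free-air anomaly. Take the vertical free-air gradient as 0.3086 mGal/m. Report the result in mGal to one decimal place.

-12.0

Free-air correction = 0.3086 × 3152.9 = 972.98 mGal
Free-air anomaly = 980536.54 − 981521.52 + (972.98) = -12.00 mGal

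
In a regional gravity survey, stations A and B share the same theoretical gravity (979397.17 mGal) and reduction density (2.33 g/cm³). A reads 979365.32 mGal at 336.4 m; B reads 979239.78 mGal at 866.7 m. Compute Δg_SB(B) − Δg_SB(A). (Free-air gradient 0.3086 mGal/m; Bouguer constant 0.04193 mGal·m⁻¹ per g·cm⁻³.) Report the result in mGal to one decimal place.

Δg_SB(A) = 979365.32 − 979397.17 + 0.3086×336.4 − 0.04193×2.33×336.4 = 39.10 mGal
Δg_SB(B) = 979239.78 − 979397.17 + 0.3086×866.7 − 0.04193×2.33×866.7 = 25.40 mGal
Difference = 25.40 − (39.10) = -13.70 mGal

-13.7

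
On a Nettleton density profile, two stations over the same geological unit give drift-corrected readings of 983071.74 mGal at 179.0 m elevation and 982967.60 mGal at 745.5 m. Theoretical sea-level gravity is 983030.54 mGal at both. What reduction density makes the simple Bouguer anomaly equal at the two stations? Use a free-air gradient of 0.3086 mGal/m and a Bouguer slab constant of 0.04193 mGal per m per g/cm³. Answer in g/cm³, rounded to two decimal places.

Δg_obs = 982967.60 − 983071.74 = -104.14 mGal over Δh = 745.5 − 179.0 = 566.5 m
Equal Bouguer anomalies ⇒ Δg_obs + (0.3086 − 0.04193ρ)·Δh = 0
0.3086 − 0.04193ρ = −Δg_obs/Δh = 0.18383
ρ = (0.3086 − 0.18383) / 0.04193 = 2.98 g/cm³

2.98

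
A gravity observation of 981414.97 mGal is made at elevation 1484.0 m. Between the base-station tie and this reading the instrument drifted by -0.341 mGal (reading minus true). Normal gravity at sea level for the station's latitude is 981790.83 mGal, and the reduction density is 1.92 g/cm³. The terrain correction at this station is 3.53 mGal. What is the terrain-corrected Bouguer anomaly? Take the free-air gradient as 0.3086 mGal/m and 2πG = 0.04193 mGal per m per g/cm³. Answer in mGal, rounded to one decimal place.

Drift-corrected reading = 981414.97 − (-0.341) = 981415.311 mGal
Free-air correction = 0.3086 × 1484.0 = 457.96 mGal
Free-air anomaly = 981415.311 − 981790.83 + (457.96) = 82.441 mGal
Bouguer slab correction = 0.04193 × 1.92 × 1484.0 = 119.47 mGal
Simple Bouguer anomaly = 82.441 − (119.47) = -37.029 mGal
Complete Bouguer anomaly = -37.029 + 3.53 = -33.499 mGal

-33.5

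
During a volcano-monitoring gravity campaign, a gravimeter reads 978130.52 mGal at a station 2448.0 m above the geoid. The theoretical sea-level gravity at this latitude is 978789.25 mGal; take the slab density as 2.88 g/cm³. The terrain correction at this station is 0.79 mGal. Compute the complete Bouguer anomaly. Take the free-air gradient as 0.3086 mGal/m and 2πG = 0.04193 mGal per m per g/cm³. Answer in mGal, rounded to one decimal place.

-198.1

Free-air correction = 0.3086 × 2448.0 = 755.45 mGal
Free-air anomaly = 978130.52 − 978789.25 + (755.45) = 96.72 mGal
Bouguer slab correction = 0.04193 × 2.88 × 2448.0 = 295.62 mGal
Simple Bouguer anomaly = 96.72 − (295.62) = -198.90 mGal
Complete Bouguer anomaly = -198.90 + 0.79 = -198.11 mGal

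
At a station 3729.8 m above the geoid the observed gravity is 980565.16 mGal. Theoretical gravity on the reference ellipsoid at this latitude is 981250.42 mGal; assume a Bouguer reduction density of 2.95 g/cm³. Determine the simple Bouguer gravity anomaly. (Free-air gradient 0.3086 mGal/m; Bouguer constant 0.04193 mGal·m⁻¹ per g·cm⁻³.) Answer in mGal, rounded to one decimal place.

Free-air correction = 0.3086 × 3729.8 = 1151.02 mGal
Free-air anomaly = 980565.16 − 981250.42 + (1151.02) = 465.76 mGal
Bouguer slab correction = 0.04193 × 2.95 × 3729.8 = 461.35 mGal
Simple Bouguer anomaly = 465.76 − (461.35) = 4.41 mGal

4.4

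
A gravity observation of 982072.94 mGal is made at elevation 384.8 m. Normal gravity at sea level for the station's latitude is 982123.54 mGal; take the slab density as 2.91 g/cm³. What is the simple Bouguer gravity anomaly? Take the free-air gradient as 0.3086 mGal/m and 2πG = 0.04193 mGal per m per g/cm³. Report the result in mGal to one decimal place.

Free-air correction = 0.3086 × 384.8 = 118.75 mGal
Free-air anomaly = 982072.94 − 982123.54 + (118.75) = 68.15 mGal
Bouguer slab correction = 0.04193 × 2.91 × 384.8 = 46.95 mGal
Simple Bouguer anomaly = 68.15 − (46.95) = 21.20 mGal

21.2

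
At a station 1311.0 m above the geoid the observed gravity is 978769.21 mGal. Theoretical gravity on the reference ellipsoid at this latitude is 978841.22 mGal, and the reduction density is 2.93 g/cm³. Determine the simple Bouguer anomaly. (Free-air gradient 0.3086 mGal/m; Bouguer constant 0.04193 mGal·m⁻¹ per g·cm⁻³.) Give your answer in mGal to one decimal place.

171.5

Free-air correction = 0.3086 × 1311.0 = 404.57 mGal
Free-air anomaly = 978769.21 − 978841.22 + (404.57) = 332.56 mGal
Bouguer slab correction = 0.04193 × 2.93 × 1311.0 = 161.06 mGal
Simple Bouguer anomaly = 332.56 − (161.06) = 171.50 mGal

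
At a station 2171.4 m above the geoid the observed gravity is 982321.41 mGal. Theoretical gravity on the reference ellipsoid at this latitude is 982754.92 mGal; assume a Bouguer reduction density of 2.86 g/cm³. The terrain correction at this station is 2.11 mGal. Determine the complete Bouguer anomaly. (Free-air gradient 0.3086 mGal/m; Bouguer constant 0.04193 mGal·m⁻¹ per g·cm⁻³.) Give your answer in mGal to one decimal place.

Free-air correction = 0.3086 × 2171.4 = 670.09 mGal
Free-air anomaly = 982321.41 − 982754.92 + (670.09) = 236.58 mGal
Bouguer slab correction = 0.04193 × 2.86 × 2171.4 = 260.39 mGal
Simple Bouguer anomaly = 236.58 − (260.39) = -23.81 mGal
Complete Bouguer anomaly = -23.81 + 2.11 = -21.70 mGal

-21.7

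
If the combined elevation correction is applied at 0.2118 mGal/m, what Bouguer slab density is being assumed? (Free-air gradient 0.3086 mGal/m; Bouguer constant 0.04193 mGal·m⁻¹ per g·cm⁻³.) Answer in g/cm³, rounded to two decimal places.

0.2118 = 0.3086 − 0.04193 × ρ
ρ = (0.3086 − 0.2118) / 0.04193 = 2.31 g/cm³

2.31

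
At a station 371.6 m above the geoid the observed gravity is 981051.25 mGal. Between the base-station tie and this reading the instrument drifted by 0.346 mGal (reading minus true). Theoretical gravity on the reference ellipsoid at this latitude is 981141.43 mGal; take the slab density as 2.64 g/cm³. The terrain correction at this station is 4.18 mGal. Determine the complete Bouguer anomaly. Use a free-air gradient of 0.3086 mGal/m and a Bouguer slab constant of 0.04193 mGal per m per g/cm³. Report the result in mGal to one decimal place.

-12.8

Drift-corrected reading = 981051.25 − (0.346) = 981050.904 mGal
Free-air correction = 0.3086 × 371.6 = 114.68 mGal
Free-air anomaly = 981050.904 − 981141.43 + (114.68) = 24.154 mGal
Bouguer slab correction = 0.04193 × 2.64 × 371.6 = 41.13 mGal
Simple Bouguer anomaly = 24.154 − (41.13) = -16.976 mGal
Complete Bouguer anomaly = -16.976 + 4.18 = -12.796 mGal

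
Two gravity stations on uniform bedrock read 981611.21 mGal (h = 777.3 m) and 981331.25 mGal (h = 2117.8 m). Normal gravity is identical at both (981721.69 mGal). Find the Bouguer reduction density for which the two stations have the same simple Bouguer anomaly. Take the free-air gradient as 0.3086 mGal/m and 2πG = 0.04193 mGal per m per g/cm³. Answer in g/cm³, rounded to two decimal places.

Δg_obs = 981331.25 − 981611.21 = -279.96 mGal over Δh = 2117.8 − 777.3 = 1340.5 m
Equal Bouguer anomalies ⇒ Δg_obs + (0.3086 − 0.04193ρ)·Δh = 0
0.3086 − 0.04193ρ = −Δg_obs/Δh = 0.20885
ρ = (0.3086 − 0.20885) / 0.04193 = 2.38 g/cm³

2.38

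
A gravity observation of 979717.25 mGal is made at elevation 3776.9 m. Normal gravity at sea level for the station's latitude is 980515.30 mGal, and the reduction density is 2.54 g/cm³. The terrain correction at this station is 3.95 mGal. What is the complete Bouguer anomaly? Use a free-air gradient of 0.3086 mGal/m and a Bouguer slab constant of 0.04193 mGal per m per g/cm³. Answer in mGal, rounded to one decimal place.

-30.8

Free-air correction = 0.3086 × 3776.9 = 1165.55 mGal
Free-air anomaly = 979717.25 − 980515.30 + (1165.55) = 367.50 mGal
Bouguer slab correction = 0.04193 × 2.54 × 3776.9 = 402.25 mGal
Simple Bouguer anomaly = 367.50 − (402.25) = -34.75 mGal
Complete Bouguer anomaly = -34.75 + 3.95 = -30.80 mGal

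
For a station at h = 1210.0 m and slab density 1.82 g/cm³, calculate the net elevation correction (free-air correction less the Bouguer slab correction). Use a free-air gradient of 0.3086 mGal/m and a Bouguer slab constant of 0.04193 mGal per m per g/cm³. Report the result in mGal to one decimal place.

Combined gradient = 0.3086 − 0.04193 × 1.82 = 0.2322874 mGal/m
Combined elevation correction = 0.2322874 × 1210.0 = 281.1 mGal

281.1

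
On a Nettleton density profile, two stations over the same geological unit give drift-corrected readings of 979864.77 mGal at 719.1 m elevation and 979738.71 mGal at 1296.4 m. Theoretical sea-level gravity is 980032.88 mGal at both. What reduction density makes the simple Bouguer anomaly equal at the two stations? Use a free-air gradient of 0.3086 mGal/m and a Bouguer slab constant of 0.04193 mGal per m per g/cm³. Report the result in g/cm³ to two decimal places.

2.15

Δg_obs = 979738.71 − 979864.77 = -126.06 mGal over Δh = 1296.4 − 719.1 = 577.3 m
Equal Bouguer anomalies ⇒ Δg_obs + (0.3086 − 0.04193ρ)·Δh = 0
0.3086 − 0.04193ρ = −Δg_obs/Δh = 0.21836
ρ = (0.3086 − 0.21836) / 0.04193 = 2.15 g/cm³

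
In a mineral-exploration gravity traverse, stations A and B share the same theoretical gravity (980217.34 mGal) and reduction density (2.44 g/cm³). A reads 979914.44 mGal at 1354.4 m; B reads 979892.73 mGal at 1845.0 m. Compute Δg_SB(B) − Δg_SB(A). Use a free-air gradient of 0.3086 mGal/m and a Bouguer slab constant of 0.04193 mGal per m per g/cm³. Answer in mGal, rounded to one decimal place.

Δg_SB(A) = 979914.44 − 980217.34 + 0.3086×1354.4 − 0.04193×2.44×1354.4 = -23.50 mGal
Δg_SB(B) = 979892.73 − 980217.34 + 0.3086×1845.0 − 0.04193×2.44×1845.0 = 56.00 mGal
Difference = 56.00 − (-23.50) = 79.50 mGal

79.5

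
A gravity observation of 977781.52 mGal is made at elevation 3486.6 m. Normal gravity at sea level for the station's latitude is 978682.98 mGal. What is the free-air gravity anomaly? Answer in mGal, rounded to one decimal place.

Free-air correction = 0.3086 × 3486.6 = 1075.96 mGal
Free-air anomaly = 977781.52 − 978682.98 + (1075.96) = 174.50 mGal

174.5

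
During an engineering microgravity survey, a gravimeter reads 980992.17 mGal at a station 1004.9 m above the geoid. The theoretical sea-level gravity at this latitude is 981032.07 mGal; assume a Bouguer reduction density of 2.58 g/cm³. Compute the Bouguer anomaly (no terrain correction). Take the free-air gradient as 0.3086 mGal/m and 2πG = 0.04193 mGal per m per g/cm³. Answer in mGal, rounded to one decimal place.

161.5

Free-air correction = 0.3086 × 1004.9 = 310.11 mGal
Free-air anomaly = 980992.17 − 981032.07 + (310.11) = 270.21 mGal
Bouguer slab correction = 0.04193 × 2.58 × 1004.9 = 108.71 mGal
Simple Bouguer anomaly = 270.21 − (108.71) = 161.50 mGal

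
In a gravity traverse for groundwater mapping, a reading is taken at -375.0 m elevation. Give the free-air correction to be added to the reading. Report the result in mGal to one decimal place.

Free-air correction = 0.3086 × -375.0 = -115.7 mGal

-115.7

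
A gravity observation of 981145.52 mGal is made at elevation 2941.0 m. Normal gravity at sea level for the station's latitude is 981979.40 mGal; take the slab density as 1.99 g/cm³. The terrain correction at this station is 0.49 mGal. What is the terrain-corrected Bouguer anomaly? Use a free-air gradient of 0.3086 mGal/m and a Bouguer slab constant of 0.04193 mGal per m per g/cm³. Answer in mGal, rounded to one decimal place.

-171.2

Free-air correction = 0.3086 × 2941.0 = 907.59 mGal
Free-air anomaly = 981145.52 − 981979.40 + (907.59) = 73.71 mGal
Bouguer slab correction = 0.04193 × 1.99 × 2941.0 = 245.40 mGal
Simple Bouguer anomaly = 73.71 − (245.40) = -171.69 mGal
Complete Bouguer anomaly = -171.69 + 0.49 = -171.20 mGal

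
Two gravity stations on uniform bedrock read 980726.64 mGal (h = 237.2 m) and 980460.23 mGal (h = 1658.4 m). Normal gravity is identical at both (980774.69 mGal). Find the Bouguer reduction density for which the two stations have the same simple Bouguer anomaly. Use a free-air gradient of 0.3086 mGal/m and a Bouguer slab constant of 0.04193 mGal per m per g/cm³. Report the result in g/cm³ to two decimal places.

2.89

Δg_obs = 980460.23 − 980726.64 = -266.41 mGal over Δh = 1658.4 − 237.2 = 1421.2 m
Equal Bouguer anomalies ⇒ Δg_obs + (0.3086 − 0.04193ρ)·Δh = 0
0.3086 − 0.04193ρ = −Δg_obs/Δh = 0.18745
ρ = (0.3086 − 0.18745) / 0.04193 = 2.89 g/cm³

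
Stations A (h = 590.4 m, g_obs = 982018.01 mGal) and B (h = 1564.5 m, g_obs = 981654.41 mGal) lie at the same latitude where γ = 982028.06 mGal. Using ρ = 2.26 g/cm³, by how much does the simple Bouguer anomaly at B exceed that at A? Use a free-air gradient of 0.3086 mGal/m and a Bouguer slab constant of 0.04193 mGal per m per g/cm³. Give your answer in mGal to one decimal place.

-155.3

Δg_SB(A) = 982018.01 − 982028.06 + 0.3086×590.4 − 0.04193×2.26×590.4 = 116.20 mGal
Δg_SB(B) = 981654.41 − 982028.06 + 0.3086×1564.5 − 0.04193×2.26×1564.5 = -39.10 mGal
Difference = -39.10 − (116.20) = -155.30 mGal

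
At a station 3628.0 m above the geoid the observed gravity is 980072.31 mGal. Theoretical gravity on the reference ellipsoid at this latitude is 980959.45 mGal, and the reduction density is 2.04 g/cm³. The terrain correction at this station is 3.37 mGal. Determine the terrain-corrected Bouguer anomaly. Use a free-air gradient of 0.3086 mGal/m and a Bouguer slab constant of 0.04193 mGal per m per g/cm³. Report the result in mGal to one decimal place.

Free-air correction = 0.3086 × 3628.0 = 1119.60 mGal
Free-air anomaly = 980072.31 − 980959.45 + (1119.60) = 232.46 mGal
Bouguer slab correction = 0.04193 × 2.04 × 3628.0 = 310.33 mGal
Simple Bouguer anomaly = 232.46 − (310.33) = -77.87 mGal
Complete Bouguer anomaly = -77.87 + 3.37 = -74.50 mGal

-74.5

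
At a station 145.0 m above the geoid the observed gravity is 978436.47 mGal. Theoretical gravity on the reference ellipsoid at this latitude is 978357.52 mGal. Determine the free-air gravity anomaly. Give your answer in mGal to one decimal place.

123.7

Free-air correction = 0.3086 × 145.0 = 44.75 mGal
Free-air anomaly = 978436.47 − 978357.52 + (44.75) = 123.70 mGal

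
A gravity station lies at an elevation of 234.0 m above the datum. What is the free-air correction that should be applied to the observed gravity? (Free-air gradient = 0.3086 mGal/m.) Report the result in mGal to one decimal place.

Free-air correction = 0.3086 × 234.0 = 72.2 mGal

72.2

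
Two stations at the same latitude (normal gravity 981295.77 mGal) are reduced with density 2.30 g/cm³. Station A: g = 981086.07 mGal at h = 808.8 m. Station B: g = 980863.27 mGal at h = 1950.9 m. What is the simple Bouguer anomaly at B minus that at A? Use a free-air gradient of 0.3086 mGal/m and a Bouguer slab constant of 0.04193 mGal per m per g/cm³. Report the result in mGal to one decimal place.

Δg_SB(A) = 981086.07 − 981295.77 + 0.3086×808.8 − 0.04193×2.30×808.8 = -38.10 mGal
Δg_SB(B) = 980863.27 − 981295.77 + 0.3086×1950.9 − 0.04193×2.30×1950.9 = -18.60 mGal
Difference = -18.60 − (-38.10) = 19.50 mGal

19.5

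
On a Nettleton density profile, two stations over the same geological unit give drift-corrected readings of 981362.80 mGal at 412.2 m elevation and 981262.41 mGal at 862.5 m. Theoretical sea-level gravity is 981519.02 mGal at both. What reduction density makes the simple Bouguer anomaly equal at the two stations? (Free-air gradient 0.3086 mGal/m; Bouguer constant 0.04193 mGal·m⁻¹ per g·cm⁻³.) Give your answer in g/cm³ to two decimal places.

2.04

Δg_obs = 981262.41 − 981362.80 = -100.39 mGal over Δh = 862.5 − 412.2 = 450.3 m
Equal Bouguer anomalies ⇒ Δg_obs + (0.3086 − 0.04193ρ)·Δh = 0
0.3086 − 0.04193ρ = −Δg_obs/Δh = 0.22294
ρ = (0.3086 − 0.22294) / 0.04193 = 2.04 g/cm³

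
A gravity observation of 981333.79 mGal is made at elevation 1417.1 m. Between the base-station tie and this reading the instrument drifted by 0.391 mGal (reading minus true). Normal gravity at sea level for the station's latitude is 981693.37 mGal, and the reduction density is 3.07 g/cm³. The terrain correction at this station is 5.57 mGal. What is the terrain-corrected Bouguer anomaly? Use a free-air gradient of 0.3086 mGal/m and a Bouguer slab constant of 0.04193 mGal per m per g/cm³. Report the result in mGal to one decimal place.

Drift-corrected reading = 981333.79 − (0.391) = 981333.399 mGal
Free-air correction = 0.3086 × 1417.1 = 437.32 mGal
Free-air anomaly = 981333.399 − 981693.37 + (437.32) = 77.349 mGal
Bouguer slab correction = 0.04193 × 3.07 × 1417.1 = 182.42 mGal
Simple Bouguer anomaly = 77.349 − (182.42) = -105.071 mGal
Complete Bouguer anomaly = -105.071 + 5.57 = -99.501 mGal

-99.5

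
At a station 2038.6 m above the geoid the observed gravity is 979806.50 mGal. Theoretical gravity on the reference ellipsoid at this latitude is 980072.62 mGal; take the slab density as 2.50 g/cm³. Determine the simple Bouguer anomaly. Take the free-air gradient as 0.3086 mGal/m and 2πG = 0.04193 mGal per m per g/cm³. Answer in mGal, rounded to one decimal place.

Free-air correction = 0.3086 × 2038.6 = 629.11 mGal
Free-air anomaly = 979806.50 − 980072.62 + (629.11) = 362.99 mGal
Bouguer slab correction = 0.04193 × 2.50 × 2038.6 = 213.70 mGal
Simple Bouguer anomaly = 362.99 − (213.70) = 149.29 mGal

149.3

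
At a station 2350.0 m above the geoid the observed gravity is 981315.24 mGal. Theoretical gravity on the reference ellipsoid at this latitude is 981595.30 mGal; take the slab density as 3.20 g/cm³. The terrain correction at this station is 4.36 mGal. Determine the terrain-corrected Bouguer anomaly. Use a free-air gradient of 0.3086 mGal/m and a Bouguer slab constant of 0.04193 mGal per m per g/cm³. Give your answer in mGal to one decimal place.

134.2

Free-air correction = 0.3086 × 2350.0 = 725.21 mGal
Free-air anomaly = 981315.24 − 981595.30 + (725.21) = 445.15 mGal
Bouguer slab correction = 0.04193 × 3.20 × 2350.0 = 315.31 mGal
Simple Bouguer anomaly = 445.15 − (315.31) = 129.84 mGal
Complete Bouguer anomaly = 129.84 + 4.36 = 134.20 mGal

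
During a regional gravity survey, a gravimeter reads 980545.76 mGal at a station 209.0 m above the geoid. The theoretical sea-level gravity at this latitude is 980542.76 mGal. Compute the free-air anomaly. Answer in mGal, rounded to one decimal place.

Free-air correction = 0.3086 × 209.0 = 64.50 mGal
Free-air anomaly = 980545.76 − 980542.76 + (64.50) = 67.50 mGal

67.5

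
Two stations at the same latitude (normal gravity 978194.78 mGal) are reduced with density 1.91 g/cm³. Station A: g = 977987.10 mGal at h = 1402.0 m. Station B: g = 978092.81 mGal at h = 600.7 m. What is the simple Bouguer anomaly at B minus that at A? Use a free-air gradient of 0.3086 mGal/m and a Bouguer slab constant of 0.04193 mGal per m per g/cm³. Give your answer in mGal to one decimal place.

-77.4

Δg_SB(A) = 977987.10 − 978194.78 + 0.3086×1402.0 − 0.04193×1.91×1402.0 = 112.70 mGal
Δg_SB(B) = 978092.81 − 978194.78 + 0.3086×600.7 − 0.04193×1.91×600.7 = 35.30 mGal
Difference = 35.30 − (112.70) = -77.40 mGal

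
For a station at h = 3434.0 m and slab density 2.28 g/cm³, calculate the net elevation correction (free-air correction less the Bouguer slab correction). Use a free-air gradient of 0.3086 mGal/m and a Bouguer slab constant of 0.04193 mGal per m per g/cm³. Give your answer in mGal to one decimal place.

731.4

Combined gradient = 0.3086 − 0.04193 × 2.28 = 0.2129996 mGal/m
Combined elevation correction = 0.2129996 × 3434.0 = 731.4 mGal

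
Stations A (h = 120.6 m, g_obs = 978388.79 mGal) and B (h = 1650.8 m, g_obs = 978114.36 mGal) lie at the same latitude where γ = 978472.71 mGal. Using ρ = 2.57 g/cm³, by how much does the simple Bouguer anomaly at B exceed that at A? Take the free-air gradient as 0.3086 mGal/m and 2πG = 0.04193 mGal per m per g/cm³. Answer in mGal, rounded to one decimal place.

32.9

Δg_SB(A) = 978388.79 − 978472.71 + 0.3086×120.6 − 0.04193×2.57×120.6 = -59.70 mGal
Δg_SB(B) = 978114.36 − 978472.71 + 0.3086×1650.8 − 0.04193×2.57×1650.8 = -26.80 mGal
Difference = -26.80 − (-59.70) = 32.90 mGal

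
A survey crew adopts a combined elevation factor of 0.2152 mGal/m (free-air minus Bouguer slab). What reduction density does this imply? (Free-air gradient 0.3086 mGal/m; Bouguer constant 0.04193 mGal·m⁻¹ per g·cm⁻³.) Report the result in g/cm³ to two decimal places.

2.23

0.2152 = 0.3086 − 0.04193 × ρ
ρ = (0.3086 − 0.2152) / 0.04193 = 2.23 g/cm³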